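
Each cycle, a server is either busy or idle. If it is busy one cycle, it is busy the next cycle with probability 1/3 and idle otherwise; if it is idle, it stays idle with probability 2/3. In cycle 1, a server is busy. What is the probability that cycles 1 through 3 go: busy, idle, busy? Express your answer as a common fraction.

2/9

Cycle 1 is given. For each transition, use the conditional probability from the current state:
P(idle | busy) = 2/3; P(busy | idle) = 1/3.
P = 2/3 × 1/3 = 2/9.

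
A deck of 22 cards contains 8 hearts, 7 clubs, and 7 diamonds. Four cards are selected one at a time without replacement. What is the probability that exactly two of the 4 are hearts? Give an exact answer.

364/1045

One ordering (hearts drawn first) has probability 8/22 × 7/21 × 14/20 × 13/19 = 10192/175560 = 182/3135.
There are C(4,2) = 6 such orderings, each equally likely, so P = 6 × 182/3135 = 364/1045.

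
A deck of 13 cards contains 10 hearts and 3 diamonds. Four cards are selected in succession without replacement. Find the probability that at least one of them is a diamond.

101/143

P(no diamonds) = 10/13 × 9/12 × 8/11 × 7/10 = 5040/17160 = 42/143.
P(at least one) = 1 − 42/143 = 101/143.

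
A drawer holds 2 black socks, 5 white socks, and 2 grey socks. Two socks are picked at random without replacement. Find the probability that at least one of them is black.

P(no black) = 7/9 × 6/8 = 42/72 = 7/12.
P(at least one) = 1 − 7/12 = 5/12.

5/12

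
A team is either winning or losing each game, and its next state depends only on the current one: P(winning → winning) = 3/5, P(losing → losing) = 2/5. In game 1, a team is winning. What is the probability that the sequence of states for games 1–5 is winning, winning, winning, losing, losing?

Game 1 is given. For each transition, use the conditional probability from the current state:
P(winning | winning) = 3/5; P(winning | winning) = 3/5; P(losing | winning) = 2/5; P(losing | losing) = 2/5.
P = 3/5 × 3/5 × 2/5 × 2/5 = 36/625.

36/625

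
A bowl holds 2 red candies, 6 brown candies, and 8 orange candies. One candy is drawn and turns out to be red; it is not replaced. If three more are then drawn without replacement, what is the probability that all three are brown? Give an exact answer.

4/91

After the first draw, 6 of the remaining 15 candies are brown.
P = 6/15 × 5/14 × 4/13 = 120/2730 = 4/91.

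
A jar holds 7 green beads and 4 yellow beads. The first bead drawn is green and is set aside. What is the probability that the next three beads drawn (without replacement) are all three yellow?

1/30

With the first bead removed, 4 yellow remain out of 10.
P = 4/10 × 3/9 × 2/8 = 24/720 = 1/30.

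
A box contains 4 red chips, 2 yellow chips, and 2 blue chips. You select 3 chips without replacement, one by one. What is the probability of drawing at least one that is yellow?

9/14

P(no yellow) = 6/8 × 5/7 × 4/6 = 120/336 = 5/14.
P(at least one) = 1 − 5/14 = 9/14.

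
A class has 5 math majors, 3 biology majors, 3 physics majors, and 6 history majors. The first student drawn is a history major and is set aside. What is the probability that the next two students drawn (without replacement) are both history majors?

1/12

After the first draw, 5 of the remaining 16 students are history majors.
P = 5/16 × 4/15 = 20/240 = 1/12.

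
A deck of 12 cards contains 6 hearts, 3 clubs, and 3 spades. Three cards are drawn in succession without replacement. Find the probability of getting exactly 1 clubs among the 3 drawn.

27/55

One ordering (a club drawn first) has probability 3/12 × 9/11 × 8/10 = 216/1320 = 9/55.
There are C(3,1) = 3 such orderings, each equally likely, so P = 3 × 9/55 = 27/55.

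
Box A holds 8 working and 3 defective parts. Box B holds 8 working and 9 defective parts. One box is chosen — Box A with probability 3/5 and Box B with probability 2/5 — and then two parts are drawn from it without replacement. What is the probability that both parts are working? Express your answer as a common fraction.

From Box A: P(both working) = (8/11)(7/10) = 28/55.
From Box B: P(both working) = (8/17)(7/16) = 7/34.
Total probability = (3/5)(28/55) + (2/5)(7/34) = 1813/4675.

1813/4675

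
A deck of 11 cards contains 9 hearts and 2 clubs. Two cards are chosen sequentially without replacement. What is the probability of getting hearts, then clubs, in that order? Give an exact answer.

Multiply the probability of each draw given the previous ones:
P = 9/11 × 2/10 = 18/110 = 9/55.

9/55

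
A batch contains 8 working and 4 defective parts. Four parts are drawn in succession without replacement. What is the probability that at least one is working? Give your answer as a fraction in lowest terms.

494/495

P(no working) = 4/12 × 3/11 × 2/10 × 1/9 = 24/11880 = 1/495.
P(at least one) = 1 − 1/495 = 494/495.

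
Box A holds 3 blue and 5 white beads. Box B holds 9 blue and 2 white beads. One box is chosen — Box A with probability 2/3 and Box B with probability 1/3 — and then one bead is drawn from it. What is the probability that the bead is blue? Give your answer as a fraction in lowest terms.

23/44

From Box A: P(blue) = 3/8.
From Box B: P(blue) = 9/11.
Total probability = (2/3)(3/8) + (1/3)(9/11) = 23/44.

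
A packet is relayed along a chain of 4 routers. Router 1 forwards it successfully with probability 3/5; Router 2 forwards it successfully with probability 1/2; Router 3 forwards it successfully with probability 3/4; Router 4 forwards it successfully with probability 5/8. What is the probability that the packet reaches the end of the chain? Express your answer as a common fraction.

9/64

The events are sequential, so multiply the conditional probabilities:
P = 3/5 × 1/2 × 3/4 × 5/8 = 45/320 = 9/64.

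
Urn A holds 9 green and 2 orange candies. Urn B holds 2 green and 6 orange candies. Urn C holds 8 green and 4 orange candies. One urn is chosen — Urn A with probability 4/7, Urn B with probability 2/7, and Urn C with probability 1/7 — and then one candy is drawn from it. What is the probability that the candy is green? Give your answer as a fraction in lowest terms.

From Urn A: P(green) = 9/11.
From Urn B: P(green) = 2/8.
From Urn C: P(green) = 8/12.
Total probability = (4/7)(9/11) + (2/7)(2/8) + (1/7)(8/12) = 293/462.

293/462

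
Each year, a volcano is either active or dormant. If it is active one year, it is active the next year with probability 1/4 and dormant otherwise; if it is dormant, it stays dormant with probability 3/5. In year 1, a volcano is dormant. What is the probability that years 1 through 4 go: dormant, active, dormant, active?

Year 1 is given. For each transition, use the conditional probability from the current state:
P(active | dormant) = 2/5; P(dormant | active) = 3/4; P(active | dormant) = 2/5.
P = 2/5 × 3/4 × 2/5 = 12/100 = 3/25.

3/25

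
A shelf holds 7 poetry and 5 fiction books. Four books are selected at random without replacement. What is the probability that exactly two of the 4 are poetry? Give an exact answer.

14/33

One ordering (poetry drawn first) has probability 7/12 × 6/11 × 5/10 × 4/9 = 840/11880 = 7/99.
There are C(4,2) = 6 such orderings, each equally likely, so P = 6 × 7/99 = 14/33.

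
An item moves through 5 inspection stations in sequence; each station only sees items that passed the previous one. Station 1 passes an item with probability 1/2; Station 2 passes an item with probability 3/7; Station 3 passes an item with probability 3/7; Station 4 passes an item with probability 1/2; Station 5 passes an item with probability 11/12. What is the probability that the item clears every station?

33/784

The events are sequential, so multiply the conditional probabilities:
P = 1/2 × 3/7 × 3/7 × 1/2 × 11/12 = 99/2352 = 33/784.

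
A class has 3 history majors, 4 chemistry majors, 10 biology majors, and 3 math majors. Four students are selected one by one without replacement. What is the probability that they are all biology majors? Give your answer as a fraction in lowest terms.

14/323

P = 10/20 × 9/19 × 8/18 × 7/17 = 5040/116280 = 14/323.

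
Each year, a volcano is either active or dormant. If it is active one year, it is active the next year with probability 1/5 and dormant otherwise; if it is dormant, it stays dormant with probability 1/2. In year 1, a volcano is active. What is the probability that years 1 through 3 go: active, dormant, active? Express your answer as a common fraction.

Year 1 is given. For each transition, use the conditional probability from the current state:
P(dormant | active) = 4/5; P(active | dormant) = 1/2.
P = 4/5 × 1/2 = 4/10 = 2/5.

2/5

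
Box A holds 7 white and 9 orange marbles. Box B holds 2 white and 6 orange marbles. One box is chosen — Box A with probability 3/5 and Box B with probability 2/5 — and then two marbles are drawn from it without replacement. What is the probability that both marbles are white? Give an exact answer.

From Box A: P(both white) = (7/16)(6/15) = 7/40.
From Box B: P(both white) = (2/8)(1/7) = 1/28.
Total probability = (3/5)(7/40) + (2/5)(1/28) = 167/1400.

167/1400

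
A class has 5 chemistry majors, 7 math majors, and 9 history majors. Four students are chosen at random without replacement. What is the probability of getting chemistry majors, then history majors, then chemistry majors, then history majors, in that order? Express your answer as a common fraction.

Chain rule:
P = 5/21 × 9/20 × 4/19 × 8/18 = 1440/143640 = 4/399.

4/399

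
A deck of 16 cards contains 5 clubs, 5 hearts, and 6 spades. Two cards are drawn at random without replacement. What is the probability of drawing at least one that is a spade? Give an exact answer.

5/8

P(no spades) = 10/16 × 9/15 = 90/240 = 3/8.
P(at least one) = 1 − 3/8 = 5/8.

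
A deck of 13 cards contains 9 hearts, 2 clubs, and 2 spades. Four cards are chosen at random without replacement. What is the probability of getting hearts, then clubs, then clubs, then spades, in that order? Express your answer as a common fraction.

Multiply the probability of each draw given the previous ones:
P = 9/13 × 2/12 × 1/11 × 2/10 = 36/17160 = 3/1430.

3/1430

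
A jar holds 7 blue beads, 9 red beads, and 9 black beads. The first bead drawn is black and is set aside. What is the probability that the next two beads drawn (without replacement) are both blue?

After the first draw, 7 of the remaining 24 beads are blue.
P = 7/24 × 6/23 = 42/552 = 7/92.

7/92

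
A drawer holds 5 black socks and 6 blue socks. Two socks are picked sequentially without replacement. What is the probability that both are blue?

3/11

P = 6/11 × 5/10 = 30/110 = 3/11.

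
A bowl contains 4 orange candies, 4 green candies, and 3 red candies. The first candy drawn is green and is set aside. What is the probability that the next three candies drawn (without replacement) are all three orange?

1/30

With the first candy removed, 4 orange remain out of 10.
P = 4/10 × 3/9 × 2/8 = 24/720 = 1/30.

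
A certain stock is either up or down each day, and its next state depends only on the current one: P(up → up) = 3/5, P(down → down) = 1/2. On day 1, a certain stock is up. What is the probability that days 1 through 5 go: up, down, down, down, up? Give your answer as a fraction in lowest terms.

Day 1 is given. For each transition, use the conditional probability from the current state:
P(down | up) = 2/5; P(down | down) = 1/2; P(down | down) = 1/2; P(up | down) = 1/2.
P = 2/5 × 1/2 × 1/2 × 1/2 = 2/40 = 1/20.

1/20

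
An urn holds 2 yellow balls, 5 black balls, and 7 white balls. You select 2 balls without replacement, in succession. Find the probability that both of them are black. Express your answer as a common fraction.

P(every draw is black) = 5/14 × 4/13 = 20/182 = 10/91.

10/91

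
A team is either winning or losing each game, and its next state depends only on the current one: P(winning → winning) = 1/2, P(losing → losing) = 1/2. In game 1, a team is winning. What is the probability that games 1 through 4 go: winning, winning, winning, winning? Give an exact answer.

1/8

Game 1 is given. For each transition, use the conditional probability from the current state:
P(winning | winning) = 1/2; P(winning | winning) = 1/2; P(winning | winning) = 1/2.
P = 1/2 × 1/2 × 1/2 = 1/8.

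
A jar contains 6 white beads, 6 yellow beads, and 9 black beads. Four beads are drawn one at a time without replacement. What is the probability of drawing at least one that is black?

122/133

P(no black) = 12/21 × 11/20 × 10/19 × 9/18 = 11880/143640 = 11/133.
P(at least one) = 1 − 11/133 = 122/133.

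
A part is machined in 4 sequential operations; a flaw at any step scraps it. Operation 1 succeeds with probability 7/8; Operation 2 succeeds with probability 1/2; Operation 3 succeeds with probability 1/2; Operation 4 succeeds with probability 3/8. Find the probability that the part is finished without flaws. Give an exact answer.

21/256

Multiplying along the chain,
P = 7/8 × 1/2 × 1/2 × 3/8 = 21/256.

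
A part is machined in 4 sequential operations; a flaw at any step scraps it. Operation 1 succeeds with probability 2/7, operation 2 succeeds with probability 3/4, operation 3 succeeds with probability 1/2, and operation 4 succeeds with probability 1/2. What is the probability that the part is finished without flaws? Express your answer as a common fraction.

The events are sequential, so multiply the conditional probabilities:
P = 2/7 × 3/4 × 1/2 × 1/2 = 6/112 = 3/56.

3/56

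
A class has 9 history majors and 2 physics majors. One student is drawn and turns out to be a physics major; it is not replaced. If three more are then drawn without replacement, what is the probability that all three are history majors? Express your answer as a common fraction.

After the first draw, 9 of the remaining 10 students are history majors.
P = 9/10 × 8/9 × 7/8 = 504/720 = 7/10.

7/10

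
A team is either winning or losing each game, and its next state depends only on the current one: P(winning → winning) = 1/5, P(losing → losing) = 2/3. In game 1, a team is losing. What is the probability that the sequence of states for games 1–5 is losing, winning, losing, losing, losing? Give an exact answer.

Game 1 is given. For each transition, use the conditional probability from the current state:
P(winning | losing) = 1/3; P(losing | winning) = 4/5; P(losing | losing) = 2/3; P(losing | losing) = 2/3.
P = 1/3 × 4/5 × 2/3 × 2/3 = 16/135.

16/135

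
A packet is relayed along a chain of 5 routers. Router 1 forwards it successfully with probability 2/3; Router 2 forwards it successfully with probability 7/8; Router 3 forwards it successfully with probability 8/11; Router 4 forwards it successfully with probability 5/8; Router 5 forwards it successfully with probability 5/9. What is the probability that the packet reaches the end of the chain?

175/1188

Each stage is reached only if all earlier stages succeed, so
P = 2/3 × 7/8 × 8/11 × 5/8 × 5/9 = 2800/19008 = 175/1188.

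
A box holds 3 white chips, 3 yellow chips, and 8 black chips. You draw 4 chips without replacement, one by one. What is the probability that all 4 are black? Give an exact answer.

10/143

P = 8/14 × 7/13 × 6/12 × 5/11 = 1680/24024 = 10/143.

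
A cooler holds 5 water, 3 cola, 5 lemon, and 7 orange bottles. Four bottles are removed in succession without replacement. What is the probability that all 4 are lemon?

1/969

P(all lemon) = 5/20 × 4/19 × 3/18 × 2/17 = 120/116280 = 1/969.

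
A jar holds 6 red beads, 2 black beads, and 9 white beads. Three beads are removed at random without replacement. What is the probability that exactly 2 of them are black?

3/136

One ordering (black drawn first) has probability 2/17 × 1/16 × 15/15 = 30/4080 = 1/136.
There are C(3,2) = 3 such orderings, each equally likely, so P = 3 × 1/136 = 3/136.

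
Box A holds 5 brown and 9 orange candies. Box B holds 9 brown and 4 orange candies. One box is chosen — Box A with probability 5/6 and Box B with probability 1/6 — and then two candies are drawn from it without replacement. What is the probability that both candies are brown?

46/273

From Box A: P(both brown) = (5/14)(4/13) = 10/91.
From Box B: P(both brown) = (9/13)(8/12) = 6/13.
Total probability = (5/6)(10/91) + (1/6)(6/13) = 46/273.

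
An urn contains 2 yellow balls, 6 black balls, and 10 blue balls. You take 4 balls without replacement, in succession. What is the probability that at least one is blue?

P(no blue) = 8/18 × 7/17 × 6/16 × 5/15 = 1680/73440 = 7/306.
P(at least one) = 1 − 7/306 = 299/306.

299/306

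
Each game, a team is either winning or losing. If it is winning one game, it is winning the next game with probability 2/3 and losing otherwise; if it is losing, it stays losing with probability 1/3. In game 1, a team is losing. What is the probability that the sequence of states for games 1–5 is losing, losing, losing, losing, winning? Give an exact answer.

Game 1 is given. For each transition, use the conditional probability from the current state:
P(losing | losing) = 1/3; P(losing | losing) = 1/3; P(losing | losing) = 1/3; P(winning | losing) = 2/3.
P = 1/3 × 1/3 × 1/3 × 2/3 = 2/81.

2/81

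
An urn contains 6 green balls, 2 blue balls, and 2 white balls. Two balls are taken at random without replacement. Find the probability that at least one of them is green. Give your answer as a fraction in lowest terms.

13/15

P(no green) = 4/10 × 3/9 = 12/90 = 2/15.
P(at least one) = 1 − 2/15 = 13/15.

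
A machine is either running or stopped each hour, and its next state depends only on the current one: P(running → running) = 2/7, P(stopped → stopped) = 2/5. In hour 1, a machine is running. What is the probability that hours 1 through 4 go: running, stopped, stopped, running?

Hour 1 is given. For each transition, use the conditional probability from the current state:
P(stopped | running) = 5/7; P(stopped | stopped) = 2/5; P(running | stopped) = 3/5.
P = 5/7 × 2/5 × 3/5 = 30/175 = 6/35.

6/35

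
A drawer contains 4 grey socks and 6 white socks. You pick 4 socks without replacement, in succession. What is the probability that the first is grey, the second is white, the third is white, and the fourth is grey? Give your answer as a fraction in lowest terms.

Each draw changes the counts, so multiply the conditional probabilities along the sequence:
P = 4/10 × 6/9 × 5/8 × 3/7 = 360/5040 = 1/14.

1/14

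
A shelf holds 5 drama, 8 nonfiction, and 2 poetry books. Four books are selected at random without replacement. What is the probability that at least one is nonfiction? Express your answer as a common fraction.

P(no nonfiction) = 7/15 × 6/14 × 5/13 × 4/12 = 840/32760 = 1/39.
P(at least one) = 1 − 1/39 = 38/39.

38/39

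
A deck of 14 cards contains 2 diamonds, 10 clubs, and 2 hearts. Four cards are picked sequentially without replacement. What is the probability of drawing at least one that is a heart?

P(no hearts) = 12/14 × 11/13 × 10/12 × 9/11 = 11880/24024 = 45/91.
P(at least one) = 1 − 45/91 = 46/91.

46/91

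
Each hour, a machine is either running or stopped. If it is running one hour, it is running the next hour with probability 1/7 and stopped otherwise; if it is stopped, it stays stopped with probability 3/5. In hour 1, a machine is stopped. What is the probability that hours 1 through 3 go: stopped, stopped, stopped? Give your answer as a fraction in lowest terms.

9/25

Hour 1 is given. For each transition, use the conditional probability from the current state:
P(stopped | stopped) = 3/5; P(stopped | stopped) = 3/5.
P = 3/5 × 3/5 = 9/25.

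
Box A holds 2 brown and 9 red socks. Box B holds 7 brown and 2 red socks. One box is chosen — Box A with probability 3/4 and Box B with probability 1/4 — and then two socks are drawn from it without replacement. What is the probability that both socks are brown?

421/2640

From Box A: P(both brown) = (2/11)(1/10) = 1/55.
From Box B: P(both brown) = (7/9)(6/8) = 7/12.
Total probability = (3/4)(1/55) + (1/4)(7/12) = 421/2640.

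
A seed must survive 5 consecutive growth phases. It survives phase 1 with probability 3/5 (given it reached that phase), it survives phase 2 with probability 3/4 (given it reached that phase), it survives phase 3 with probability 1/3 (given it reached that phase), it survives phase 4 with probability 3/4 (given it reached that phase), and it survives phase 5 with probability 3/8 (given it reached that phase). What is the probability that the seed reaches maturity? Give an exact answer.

Multiplying along the chain,
P = 3/5 × 3/4 × 1/3 × 3/4 × 3/8 = 81/1920 = 27/640.

27/640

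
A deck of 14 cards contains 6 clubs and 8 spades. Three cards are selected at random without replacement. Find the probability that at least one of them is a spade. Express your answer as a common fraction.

P(no spades) = 6/14 × 5/13 × 4/12 = 120/2184 = 5/91.
P(at least one) = 1 − 5/91 = 86/91.

86/91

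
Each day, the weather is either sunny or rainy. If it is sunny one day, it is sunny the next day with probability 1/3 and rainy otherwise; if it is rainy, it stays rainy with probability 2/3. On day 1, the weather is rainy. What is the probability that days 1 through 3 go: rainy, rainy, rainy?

4/9

Day 1 is given. For each transition, use the conditional probability from the current state:
P(rainy | rainy) = 2/3; P(rainy | rainy) = 2/3.
P = 2/3 × 2/3 = 4/9.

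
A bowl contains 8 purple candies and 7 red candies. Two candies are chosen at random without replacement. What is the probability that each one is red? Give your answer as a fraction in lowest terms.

P = 7/15 × 6/14 = 42/210 = 1/5.

1/5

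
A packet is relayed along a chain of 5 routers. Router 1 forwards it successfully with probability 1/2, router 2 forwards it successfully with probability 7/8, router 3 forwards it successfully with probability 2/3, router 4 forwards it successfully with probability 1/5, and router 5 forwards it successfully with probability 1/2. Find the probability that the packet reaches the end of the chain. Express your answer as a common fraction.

The events are sequential, so multiply the conditional probabilities:
P = 1/2 × 7/8 × 2/3 × 1/5 × 1/2 = 14/480 = 7/240.

7/240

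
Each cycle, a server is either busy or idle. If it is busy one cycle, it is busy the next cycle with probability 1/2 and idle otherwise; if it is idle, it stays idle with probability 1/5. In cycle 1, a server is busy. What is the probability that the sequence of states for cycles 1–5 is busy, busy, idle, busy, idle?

1/10

Cycle 1 is given. For each transition, use the conditional probability from the current state:
P(busy | busy) = 1/2; P(idle | busy) = 1/2; P(busy | idle) = 4/5; P(idle | busy) = 1/2.
P = 1/2 × 1/2 × 4/5 × 1/2 = 4/40 = 1/10.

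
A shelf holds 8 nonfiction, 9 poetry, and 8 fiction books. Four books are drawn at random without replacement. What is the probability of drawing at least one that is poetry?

P(no poetry) = 16/25 × 15/24 × 14/23 × 13/22 = 43680/303600 = 182/1265.
P(at least one) = 1 − 182/1265 = 1083/1265.

1083/1265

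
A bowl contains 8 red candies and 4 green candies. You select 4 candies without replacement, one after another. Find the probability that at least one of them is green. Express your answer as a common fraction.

85/99

P(no green) = 8/12 × 7/11 × 6/10 × 5/9 = 1680/11880 = 14/99.
P(at least one) = 1 − 14/99 = 85/99.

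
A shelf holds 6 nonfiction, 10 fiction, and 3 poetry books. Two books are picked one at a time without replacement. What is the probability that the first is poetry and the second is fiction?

5/57

Each draw changes the counts, so multiply the conditional probabilities along the sequence:
P = 3/19 × 10/18 = 30/342 = 5/57.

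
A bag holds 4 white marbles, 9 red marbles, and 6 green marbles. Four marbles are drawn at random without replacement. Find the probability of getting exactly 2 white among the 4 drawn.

One ordering (white drawn first) has probability 4/19 × 3/18 × 15/17 × 14/16 = 2520/93024 = 35/1292.
There are C(4,2) = 6 such orderings, each equally likely, so P = 6 × 35/1292 = 105/646.

105/646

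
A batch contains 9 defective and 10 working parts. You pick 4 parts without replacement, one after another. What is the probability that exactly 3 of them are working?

90/323

One ordering (working drawn first) has probability 10/19 × 9/18 × 8/17 × 9/16 = 6480/93024 = 45/646.
There are C(4,3) = 4 such orderings, each equally likely, so P = 4 × 45/646 = 90/323.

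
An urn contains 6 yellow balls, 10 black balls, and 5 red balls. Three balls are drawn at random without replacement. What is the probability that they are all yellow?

P = 6/21 × 5/20 × 4/19 = 120/7980 = 2/133.

2/133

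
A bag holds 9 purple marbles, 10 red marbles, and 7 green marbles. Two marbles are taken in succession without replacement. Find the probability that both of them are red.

P(all red) = 10/26 × 9/25 = 90/650 = 9/65.

9/65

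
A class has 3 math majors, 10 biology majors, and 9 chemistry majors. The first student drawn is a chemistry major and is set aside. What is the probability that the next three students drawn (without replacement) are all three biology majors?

After the first draw, 10 of the remaining 21 students are biology majors.
P = 10/21 × 9/20 × 8/19 = 720/7980 = 12/133.

12/133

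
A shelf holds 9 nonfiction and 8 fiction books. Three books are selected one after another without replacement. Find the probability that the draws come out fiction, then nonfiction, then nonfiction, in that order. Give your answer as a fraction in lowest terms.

Chain rule:
P = 8/17 × 9/16 × 8/15 = 576/4080 = 12/85.

12/85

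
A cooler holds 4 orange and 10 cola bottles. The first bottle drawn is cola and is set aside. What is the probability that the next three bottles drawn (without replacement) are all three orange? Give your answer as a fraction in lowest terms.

With the first bottle removed, 4 orange remain out of 13.
P = 4/13 × 3/12 × 2/11 = 24/1716 = 2/143.

2/143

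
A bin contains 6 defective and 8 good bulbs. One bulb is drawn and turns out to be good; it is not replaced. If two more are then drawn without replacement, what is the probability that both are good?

7/26

With the first bulb removed, 7 good remain out of 13.
P = 7/13 × 6/12 = 42/156 = 7/26.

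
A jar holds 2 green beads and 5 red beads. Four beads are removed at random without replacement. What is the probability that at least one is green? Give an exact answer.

P(no green) = 5/7 × 4/6 × 3/5 × 2/4 = 120/840 = 1/7.
P(at least one) = 1 − 1/7 = 6/7.

6/7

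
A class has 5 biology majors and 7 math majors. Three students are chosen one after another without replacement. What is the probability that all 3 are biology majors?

1/22

P(every draw is a biology major) = 5/12 × 4/11 × 3/10 = 60/1320 = 1/22.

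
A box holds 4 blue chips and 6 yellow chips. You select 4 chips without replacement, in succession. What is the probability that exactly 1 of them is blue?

One ordering (blue drawn first) has probability 4/10 × 6/9 × 5/8 × 4/7 = 480/5040 = 2/21.
There are C(4,1) = 4 such orderings, each equally likely, so P = 4 × 2/21 = 8/21.

8/21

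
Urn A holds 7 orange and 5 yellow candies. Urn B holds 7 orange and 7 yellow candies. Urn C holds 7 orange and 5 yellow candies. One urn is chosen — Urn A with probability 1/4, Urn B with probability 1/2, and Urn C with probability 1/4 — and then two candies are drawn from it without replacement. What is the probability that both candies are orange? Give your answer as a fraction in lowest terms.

From Urn A: P(both orange) = (7/12)(6/11) = 7/22.
From Urn B: P(both orange) = (7/14)(6/13) = 3/13.
From Urn C: P(both orange) = (7/12)(6/11) = 7/22.
Total probability = (1/4)(7/22) + (1/2)(3/13) + (1/4)(7/22) = 157/572.

157/572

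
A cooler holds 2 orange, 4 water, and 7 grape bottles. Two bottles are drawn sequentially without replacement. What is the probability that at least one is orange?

23/78

P(no orange) = 11/13 × 10/12 = 110/156 = 55/78.
P(at least one) = 1 − 55/78 = 23/78.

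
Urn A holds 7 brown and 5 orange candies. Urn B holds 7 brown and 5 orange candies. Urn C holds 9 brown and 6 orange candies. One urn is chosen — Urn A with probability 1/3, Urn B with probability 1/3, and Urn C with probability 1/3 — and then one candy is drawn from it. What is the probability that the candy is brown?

From Urn A: P(brown) = 7/12.
From Urn B: P(brown) = 7/12.
From Urn C: P(brown) = 9/15.
Total probability = (1/3)(7/12) + (1/3)(7/12) + (1/3)(9/15) = 53/90.

53/90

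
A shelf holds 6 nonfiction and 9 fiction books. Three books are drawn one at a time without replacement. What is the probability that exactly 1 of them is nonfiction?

216/455

One ordering (nonfiction drawn first) has probability 6/15 × 9/14 × 8/13 = 432/2730 = 72/455.
There are C(3,1) = 3 such orderings, each equally likely, so P = 3 × 72/455 = 216/455.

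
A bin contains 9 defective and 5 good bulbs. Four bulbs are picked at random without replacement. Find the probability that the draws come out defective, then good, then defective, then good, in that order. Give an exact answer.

Chain rule:
P = 9/14 × 5/13 × 8/12 × 4/11 = 1440/24024 = 60/1001.

60/1001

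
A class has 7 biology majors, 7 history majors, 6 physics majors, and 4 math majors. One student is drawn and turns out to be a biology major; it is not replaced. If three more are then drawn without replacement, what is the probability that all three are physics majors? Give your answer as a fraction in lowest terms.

With the first student removed, 6 physics majors remain out of 23.
P = 6/23 × 5/22 × 4/21 = 120/10626 = 20/1771.

20/1771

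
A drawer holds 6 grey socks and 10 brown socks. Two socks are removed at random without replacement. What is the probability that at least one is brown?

7/8

P(no brown) = 6/16 × 5/15 = 30/240 = 1/8.
P(at least one) = 1 − 1/8 = 7/8.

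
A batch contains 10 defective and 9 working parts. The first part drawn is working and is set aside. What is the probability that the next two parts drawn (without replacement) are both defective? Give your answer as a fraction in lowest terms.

With the first part removed, 10 defective remain out of 18.
P = 10/18 × 9/17 = 90/306 = 5/17.

5/17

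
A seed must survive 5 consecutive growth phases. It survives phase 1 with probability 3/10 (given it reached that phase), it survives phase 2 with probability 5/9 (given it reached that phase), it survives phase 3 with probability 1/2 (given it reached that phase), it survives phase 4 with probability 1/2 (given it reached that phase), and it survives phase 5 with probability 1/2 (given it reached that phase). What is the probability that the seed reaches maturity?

1/48

Each stage is reached only if all earlier stages succeed, so
P = 3/10 × 5/9 × 1/2 × 1/2 × 1/2 = 15/720 = 1/48.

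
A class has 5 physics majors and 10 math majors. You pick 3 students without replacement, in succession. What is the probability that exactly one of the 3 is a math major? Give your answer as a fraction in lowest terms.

One ordering (a math major drawn first) has probability 10/15 × 5/14 × 4/13 = 200/2730 = 20/273.
There are C(3,1) = 3 such orderings, each equally likely, so P = 3 × 20/273 = 20/91.

20/91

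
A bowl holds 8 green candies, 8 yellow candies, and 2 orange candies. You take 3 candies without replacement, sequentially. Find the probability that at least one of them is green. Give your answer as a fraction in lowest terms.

P(no green) = 10/18 × 9/17 × 8/16 = 720/4896 = 5/34.
P(at least one) = 1 − 5/34 = 29/34.

29/34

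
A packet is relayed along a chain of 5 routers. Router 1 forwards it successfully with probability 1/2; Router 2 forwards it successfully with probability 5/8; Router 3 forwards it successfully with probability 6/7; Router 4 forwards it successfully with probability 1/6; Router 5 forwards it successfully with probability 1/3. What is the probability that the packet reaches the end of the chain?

Multiplying along the chain,
P = 1/2 × 5/8 × 6/7 × 1/6 × 1/3 = 30/2016 = 5/336.

5/336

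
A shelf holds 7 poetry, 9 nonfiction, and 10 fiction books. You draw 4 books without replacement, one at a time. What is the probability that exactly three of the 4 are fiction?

One ordering (fiction drawn first) has probability 10/26 × 9/25 × 8/24 × 16/23 = 11520/358800 = 48/1495.
There are C(4,3) = 4 such orderings, each equally likely, so P = 4 × 48/1495 = 192/1495.

192/1495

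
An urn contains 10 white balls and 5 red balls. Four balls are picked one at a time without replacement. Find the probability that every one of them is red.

1/273

P(all red) = 5/15 × 4/14 × 3/13 × 2/12 = 120/32760 = 1/273.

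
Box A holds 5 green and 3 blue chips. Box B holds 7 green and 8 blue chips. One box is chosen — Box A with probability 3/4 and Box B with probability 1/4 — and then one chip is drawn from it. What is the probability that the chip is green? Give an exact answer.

281/480

From Box A: P(green) = 5/8.
From Box B: P(green) = 7/15.
Total probability = (3/4)(5/8) + (1/4)(7/15) = 281/480.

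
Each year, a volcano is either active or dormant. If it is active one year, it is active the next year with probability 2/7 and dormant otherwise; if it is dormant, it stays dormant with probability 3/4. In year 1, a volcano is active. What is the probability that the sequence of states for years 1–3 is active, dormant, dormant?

Year 1 is given. For each transition, use the conditional probability from the current state:
P(dormant | active) = 5/7; P(dormant | dormant) = 3/4.
P = 5/7 × 3/4 = 15/28.

15/28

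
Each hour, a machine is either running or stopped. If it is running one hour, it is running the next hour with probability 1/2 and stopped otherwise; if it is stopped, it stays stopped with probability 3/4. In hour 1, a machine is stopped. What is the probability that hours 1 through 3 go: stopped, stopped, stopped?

9/16

Hour 1 is given. For each transition, use the conditional probability from the current state:
P(stopped | stopped) = 3/4; P(stopped | stopped) = 3/4.
P = 3/4 × 3/4 = 9/16.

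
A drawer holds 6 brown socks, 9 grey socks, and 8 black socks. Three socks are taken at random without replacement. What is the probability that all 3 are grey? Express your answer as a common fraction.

P = 9/23 × 8/22 × 7/21 = 504/10626 = 12/253.

12/253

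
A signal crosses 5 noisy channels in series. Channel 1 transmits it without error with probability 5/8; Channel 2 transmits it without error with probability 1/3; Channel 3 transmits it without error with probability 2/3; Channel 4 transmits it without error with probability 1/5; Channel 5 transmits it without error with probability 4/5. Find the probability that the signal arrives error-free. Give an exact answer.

Each stage is reached only if all earlier stages succeed, so
P = 5/8 × 1/3 × 2/3 × 1/5 × 4/5 = 40/1800 = 1/45.

1/45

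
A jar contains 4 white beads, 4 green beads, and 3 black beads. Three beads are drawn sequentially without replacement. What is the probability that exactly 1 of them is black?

One ordering (black drawn first) has probability 3/11 × 8/10 × 7/9 = 168/990 = 28/165.
There are C(3,1) = 3 such orderings, each equally likely, so P = 3 × 28/165 = 28/55.

28/55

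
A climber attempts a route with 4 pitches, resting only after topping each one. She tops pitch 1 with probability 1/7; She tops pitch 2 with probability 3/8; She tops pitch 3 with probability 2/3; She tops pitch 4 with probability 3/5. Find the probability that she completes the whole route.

3/140

Each stage is reached only if all earlier stages succeed, so
P = 1/7 × 3/8 × 2/3 × 3/5 = 18/840 = 3/140.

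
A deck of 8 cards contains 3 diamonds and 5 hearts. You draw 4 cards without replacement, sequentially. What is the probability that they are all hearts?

1/14

P = 5/8 × 4/7 × 3/6 × 2/5 = 120/1680 = 1/14.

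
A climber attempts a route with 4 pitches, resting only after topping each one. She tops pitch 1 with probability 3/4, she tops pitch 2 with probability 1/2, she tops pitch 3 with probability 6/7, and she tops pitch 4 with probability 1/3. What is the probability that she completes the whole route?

3/28

Multiplying along the chain,
P = 3/4 × 1/2 × 6/7 × 1/3 = 18/168 = 3/28.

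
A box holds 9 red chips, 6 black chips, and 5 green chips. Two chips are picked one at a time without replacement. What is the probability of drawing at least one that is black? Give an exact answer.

P(no black) = 14/20 × 13/19 = 182/380 = 91/190.
P(at least one) = 1 − 91/190 = 99/190.

99/190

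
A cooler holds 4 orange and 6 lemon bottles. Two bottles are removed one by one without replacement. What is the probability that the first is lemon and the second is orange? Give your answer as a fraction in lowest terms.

4/15

Multiply the probability of each draw given the previous ones:
P = 6/10 × 4/9 = 24/90 = 4/15.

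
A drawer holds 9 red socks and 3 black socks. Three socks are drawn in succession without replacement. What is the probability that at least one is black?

34/55

P(no black) = 9/12 × 8/11 × 7/10 = 504/1320 = 21/55.
P(at least one) = 1 − 21/55 = 34/55.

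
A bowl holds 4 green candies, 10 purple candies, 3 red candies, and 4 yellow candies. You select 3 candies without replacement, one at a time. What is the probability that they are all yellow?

P = 4/21 × 3/20 × 2/19 = 24/7980 = 2/665.

2/665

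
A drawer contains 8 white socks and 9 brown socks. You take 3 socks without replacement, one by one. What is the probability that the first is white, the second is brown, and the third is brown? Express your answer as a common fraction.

Multiply the probability of each draw given the previous ones:
P = 8/17 × 9/16 × 8/15 = 576/4080 = 12/85.

12/85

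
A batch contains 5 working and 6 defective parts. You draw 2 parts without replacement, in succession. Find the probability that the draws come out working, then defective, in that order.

3/11

Multiply the probability of each draw given the previous ones:
P = 5/11 × 6/10 = 30/110 = 3/11.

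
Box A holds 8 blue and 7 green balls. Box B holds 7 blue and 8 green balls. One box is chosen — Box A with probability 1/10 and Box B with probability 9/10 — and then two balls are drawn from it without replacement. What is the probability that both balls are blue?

31/150

From Box A: P(both blue) = (8/15)(7/14) = 4/15.
From Box B: P(both blue) = (7/15)(6/14) = 1/5.
Total probability = (1/10)(4/15) + (9/10)(1/5) = 31/150.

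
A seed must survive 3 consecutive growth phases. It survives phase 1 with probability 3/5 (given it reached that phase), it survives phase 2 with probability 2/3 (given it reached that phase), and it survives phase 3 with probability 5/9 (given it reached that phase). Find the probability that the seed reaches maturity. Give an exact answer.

2/9

Each stage is reached only if all earlier stages succeed, so
P = 3/5 × 2/3 × 5/9 = 30/135 = 2/9.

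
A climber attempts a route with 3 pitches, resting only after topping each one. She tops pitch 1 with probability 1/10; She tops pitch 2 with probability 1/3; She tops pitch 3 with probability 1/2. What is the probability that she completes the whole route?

The events are sequential, so multiply the conditional probabilities:
P = 1/10 × 1/3 × 1/2 = 1/60.

1/60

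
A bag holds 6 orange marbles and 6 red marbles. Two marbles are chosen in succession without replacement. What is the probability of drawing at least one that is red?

P(no red) = 6/12 × 5/11 = 30/132 = 5/22.
P(at least one) = 1 − 5/22 = 17/22.

17/22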